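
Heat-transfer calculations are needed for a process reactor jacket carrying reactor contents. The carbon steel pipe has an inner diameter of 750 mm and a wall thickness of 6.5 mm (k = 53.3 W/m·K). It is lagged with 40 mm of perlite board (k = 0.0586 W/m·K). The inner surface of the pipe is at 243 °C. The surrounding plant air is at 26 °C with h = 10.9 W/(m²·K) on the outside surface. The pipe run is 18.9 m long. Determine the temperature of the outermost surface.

T ≈ 50.6 °C

Treating each annulus and film as a series resistance:
R_carbon steel pipe wall = ln(381.5/375)/(2π×53.3×18.9) = 2.715×10^-6 K/W
R_perlite board = ln(421.5/381.5)/(2π×0.0586×18.9) = 0.01433 K/W
R_outer film = 1/(h_o·2πr_oL) = 1/(10.9×2π×0.4215×18.9) = 0.001833 K/W
R_total = 0.01616 K/W
Q = ΔT/R_total = 217/0.01616
Q = 13400 W
T_interface = T_inner − Q·ΣR(inner→interface) = 243 − 13400×0.01433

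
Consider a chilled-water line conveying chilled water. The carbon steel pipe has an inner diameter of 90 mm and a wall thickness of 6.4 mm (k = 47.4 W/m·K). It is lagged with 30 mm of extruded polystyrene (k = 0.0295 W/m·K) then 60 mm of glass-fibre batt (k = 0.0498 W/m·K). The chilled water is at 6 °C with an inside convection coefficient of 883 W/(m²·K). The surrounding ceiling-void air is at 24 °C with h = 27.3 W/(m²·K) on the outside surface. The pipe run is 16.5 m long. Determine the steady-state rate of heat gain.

For a radial system each layer contributes R = ln(r_out/r_in)/(2πkL); films add R = 1/(hA).
R_inner film = 1/(h_i·2πr₁L) = 1/(883×2π×0.045×16.5) = 2.428×10^-4 K/W
R_carbon steel pipe wall = ln(51.4/45)/(2π×47.4×16.5) = 2.706×10^-5 K/W
R_extruded polystyrene = ln(81.4/51.4)/(2π×0.0295×16.5) = 0.1503 K/W
R_glass-fibre batt = ln(141.4/81.4)/(2π×0.0498×16.5) = 0.107 K/W
R_outer film = 1/(h_o·2πr_oL) = 1/(27.3×2π×0.1414×16.5) = 0.002499 K/W
R_total = 0.26 K/W
Q = ΔT/R_total = 18/0.26

Q ≈ 69.2 W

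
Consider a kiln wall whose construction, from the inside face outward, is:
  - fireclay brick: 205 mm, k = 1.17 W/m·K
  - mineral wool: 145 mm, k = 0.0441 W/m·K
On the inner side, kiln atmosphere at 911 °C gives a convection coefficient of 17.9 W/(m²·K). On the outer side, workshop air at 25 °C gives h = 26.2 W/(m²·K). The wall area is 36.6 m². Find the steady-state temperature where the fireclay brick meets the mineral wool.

Using the resistance-network approach (series):
R_inner film = 1/(h_i·A) = 1/(17.9×36.6) = 0.001526 K/W
R_fireclay brick = L/(kA) = 0.205/(1.17×36.6) = 0.004787 K/W
R_mineral wool = L/(kA) = 0.145/(0.0441×36.6) = 0.08984 K/W
R_outer film = 1/(h_o·A) = 1/(26.2×36.6) = 0.001043 K/W
R_total = 0.09719 K/W;  Q = ΔT/R_total = 886/0.09719 = 9116 W
T_interface = T_inner − Q·ΣR(inner→interface) = 911 − 9120×0.006314

T ≈ 853 °C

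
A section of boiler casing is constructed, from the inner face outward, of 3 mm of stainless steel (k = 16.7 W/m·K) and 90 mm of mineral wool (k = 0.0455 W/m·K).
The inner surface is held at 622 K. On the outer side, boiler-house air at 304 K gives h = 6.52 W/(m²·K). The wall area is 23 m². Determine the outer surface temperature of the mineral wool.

Model the wall as resistances in series:
R_stainless steel = L/(kA) = 0.003/(16.7×23) = 7.81×10^-6 K/W
R_mineral wool = L/(kA) = 0.09/(0.0455×23) = 0.086 K/W
R_outer film = 1/(h_o·A) = 1/(6.52×23) = 0.006668 K/W
R_total = 0.09268 K/W;  Q = ΔT/R_total = 318/0.09268 = 3431 W
T_interface = T_inner − Q·ΣR(inner→interface) = 622 − 3430×0.08601

T ≈ 327 K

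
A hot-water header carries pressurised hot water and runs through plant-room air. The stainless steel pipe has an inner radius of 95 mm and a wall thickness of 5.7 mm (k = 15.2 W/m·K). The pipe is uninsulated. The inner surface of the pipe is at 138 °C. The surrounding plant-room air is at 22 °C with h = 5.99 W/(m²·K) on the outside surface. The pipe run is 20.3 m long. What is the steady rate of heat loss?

For a radial system each layer contributes R = ln(r_out/r_in)/(2πkL); films add R = 1/(hA).
R_stainless steel pipe wall = ln(100.7/95)/(2π×15.2×20.3) = 3.006×10^-5 K/W
R_outer film = 1/(h_o·2πr_oL) = 1/(5.99×2π×0.1007×20.3) = 0.013 K/W
R_total = 0.01303 K/W
Q = ΔT/R_total = 116/0.01303

Q ≈ 8900 W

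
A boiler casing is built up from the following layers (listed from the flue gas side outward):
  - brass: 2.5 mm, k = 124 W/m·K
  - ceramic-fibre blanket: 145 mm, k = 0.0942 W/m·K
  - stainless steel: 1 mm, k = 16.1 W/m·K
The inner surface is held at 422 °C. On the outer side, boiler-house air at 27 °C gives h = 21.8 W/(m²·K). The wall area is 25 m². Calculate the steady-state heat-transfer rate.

Thermal resistances in series:
R_brass = L/(kA) = 0.0025/(124×25) = 8.065×10^-7 K/W
R_ceramic-fibre blanket = L/(kA) = 0.145/(0.0942×25) = 0.06157 K/W
R_stainless steel = L/(kA) = 0.001/(16.1×25) = 2.484×10^-6 K/W
R_outer film = 1/(h_o·A) = 1/(21.8×25) = 0.001835 K/W
R_total = 0.06341 K/W
Q = ΔT / R_total = 395 / 0.06341

Q ≈ 6230 W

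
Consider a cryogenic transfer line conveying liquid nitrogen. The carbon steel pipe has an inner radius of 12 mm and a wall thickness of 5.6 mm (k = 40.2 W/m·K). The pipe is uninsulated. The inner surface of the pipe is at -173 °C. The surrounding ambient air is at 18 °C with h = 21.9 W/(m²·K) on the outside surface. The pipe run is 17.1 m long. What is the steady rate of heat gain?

Q ≈ 7880 W

Cylindrical conduction, so R = ln(r₂/r₁)/(2πkL) per layer, in series:
R_carbon steel pipe wall = ln(17.6/12)/(2π×40.2×17.1) = 8.867×10^-5 K/W
R_outer film = 1/(h_o·2πr_oL) = 1/(21.9×2π×0.0176×17.1) = 0.02415 K/W
R_total = 0.02424 K/W
Q = ΔT/R_total = 191/0.02424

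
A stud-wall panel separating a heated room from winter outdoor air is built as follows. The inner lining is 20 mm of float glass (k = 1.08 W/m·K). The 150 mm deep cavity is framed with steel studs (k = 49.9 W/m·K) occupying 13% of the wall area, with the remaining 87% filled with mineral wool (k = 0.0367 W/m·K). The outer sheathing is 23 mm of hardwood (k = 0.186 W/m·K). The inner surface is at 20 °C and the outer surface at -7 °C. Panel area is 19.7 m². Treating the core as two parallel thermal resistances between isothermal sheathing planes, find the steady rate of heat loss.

Sheathing layers in series; stud and cavity paths in parallel between them.
R_inner = 0.02/(1.08×19.7) = 9.4×10^-4 K/W
R_stud  = 0.15/(49.9×0.13×19.7) = 0.001174 K/W
R_cav   = 0.15/(0.0367×0.87×19.7) = 0.2385 K/W
1/R_core = 1/R_stud + 1/R_cav → R_core = 0.001168 K/W
R_outer = 0.023/(0.186×19.7) = 0.006277 K/W
R_total = 0.008385 K/W
Q = ΔT/R_total = 27/0.008385

Q ≈ 3220 W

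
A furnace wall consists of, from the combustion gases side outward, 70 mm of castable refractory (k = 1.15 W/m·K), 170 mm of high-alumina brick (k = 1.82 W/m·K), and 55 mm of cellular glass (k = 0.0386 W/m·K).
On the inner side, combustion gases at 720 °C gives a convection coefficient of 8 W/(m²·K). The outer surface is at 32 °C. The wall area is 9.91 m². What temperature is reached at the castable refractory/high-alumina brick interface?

Series thermal resistances:
R_inner film = 1/(h_i·A) = 1/(8×9.91) = 0.01261 K/W
R_castable refractory = L/(kA) = 0.07/(1.15×9.91) = 0.006142 K/W
R_high-alumina brick = L/(kA) = 0.17/(1.82×9.91) = 0.009425 K/W
R_cellular glass = L/(kA) = 0.055/(0.0386×9.91) = 0.1438 K/W
R_total = 0.172 K/W;  Q = ΔT/R_total = 688/0.172 = 4001 W
T_interface = T_inner − Q·ΣR(inner→interface) = 720 − 4000×0.01876

T ≈ 645 °C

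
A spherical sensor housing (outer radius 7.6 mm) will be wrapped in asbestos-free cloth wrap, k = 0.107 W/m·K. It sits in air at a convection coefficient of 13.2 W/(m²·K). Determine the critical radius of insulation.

For a sphere r_cr = 2k/h = 2×0.107/13.2
r_cr = 16.2 mm; since the bare radius (7.6 mm) is below r_cr, adding a thin layer of insulation will *increase* heat loss.

r_cr ≈ 16.2 mm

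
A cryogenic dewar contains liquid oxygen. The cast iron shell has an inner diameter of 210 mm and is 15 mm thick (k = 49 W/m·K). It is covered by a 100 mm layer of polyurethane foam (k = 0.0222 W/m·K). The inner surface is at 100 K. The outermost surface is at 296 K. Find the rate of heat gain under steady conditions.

Radial (spherical) resistances in series:
R_cast iron shell = (1/0.105 − 1/0.12)/(4π×49) = 0.001933 K/W
R_polyurethane foam = (1/0.12 − 1/0.22)/(4π×0.0222) = 13.58 K/W
R_total = 13.58 K/W
Q = ΔT/R_total = 196/13.58

Q ≈ 14.4 W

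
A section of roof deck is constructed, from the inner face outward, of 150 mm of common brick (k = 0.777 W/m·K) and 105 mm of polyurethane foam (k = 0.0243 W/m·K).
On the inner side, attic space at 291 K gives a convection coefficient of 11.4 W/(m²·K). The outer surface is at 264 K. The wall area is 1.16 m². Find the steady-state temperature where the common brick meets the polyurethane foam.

T ≈ 289 K

Series thermal resistances:
R_inner film = 1/(h_i·A) = 1/(11.4×1.16) = 0.07562 K/W
R_common brick = L/(kA) = 0.15/(0.777×1.16) = 0.1664 K/W
R_polyurethane foam = L/(kA) = 0.105/(0.0243×1.16) = 3.725 K/W
R_total = 3.967 K/W;  Q = ΔT/R_total = 27/3.967 = 6.806 W
T_interface = T_inner − Q·ΣR(inner→interface) = 291 − 6.81×0.242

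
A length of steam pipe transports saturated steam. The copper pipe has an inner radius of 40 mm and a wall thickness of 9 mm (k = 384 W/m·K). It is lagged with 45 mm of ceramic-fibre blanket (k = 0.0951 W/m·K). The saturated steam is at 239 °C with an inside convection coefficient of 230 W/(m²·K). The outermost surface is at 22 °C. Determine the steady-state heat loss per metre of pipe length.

q′ ≈ 196 W/m

Cylindrical conduction, so R = ln(r₂/r₁)/(2πkL) per layer, in series:
R_inner film = 1/(h_i·2πr₁L) = 1/(230×2π×0.04×1) = 0.0173 K/W
R_copper pipe wall = ln(49/40)/(2π×384×1) = 8.411×10^-5 K/W
R_ceramic-fibre blanket = ln(94/49)/(2π×0.0951×1) = 1.09 K/W
R_total = 1.108 K/W
Q = ΔT/R_total = 217/1.108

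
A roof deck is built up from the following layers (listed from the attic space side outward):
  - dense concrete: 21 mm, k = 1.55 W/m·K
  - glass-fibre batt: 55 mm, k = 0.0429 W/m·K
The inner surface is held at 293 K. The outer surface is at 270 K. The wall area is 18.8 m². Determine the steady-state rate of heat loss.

Q ≈ 334 W

Series thermal resistances:
R_dense concrete = L/(kA) = 0.021/(1.55×18.8) = 7.207×10^-4 K/W
R_glass-fibre batt = L/(kA) = 0.055/(0.0429×18.8) = 0.06819 K/W
R_total = 0.06891 K/W
Q = ΔT / R_total = 23 / 0.06891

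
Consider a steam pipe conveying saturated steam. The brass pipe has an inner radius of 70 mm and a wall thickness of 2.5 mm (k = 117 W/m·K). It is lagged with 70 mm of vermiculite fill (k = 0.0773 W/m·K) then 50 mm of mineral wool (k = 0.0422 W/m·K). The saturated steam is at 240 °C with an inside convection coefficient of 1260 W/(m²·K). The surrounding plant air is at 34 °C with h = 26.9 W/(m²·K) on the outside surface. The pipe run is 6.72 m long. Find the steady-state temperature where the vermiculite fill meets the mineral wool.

T ≈ 128 °C

For a radial system each layer contributes R = ln(r_out/r_in)/(2πkL); films add R = 1/(hA).
R_inner film = 1/(h_i·2πr₁L) = 1/(1260×2π×0.07×6.72) = 2.685×10^-4 K/W
R_brass pipe wall = ln(72.5/70)/(2π×117×6.72) = 7.103×10^-6 K/W
R_vermiculite fill = ln(142.5/72.5)/(2π×0.0773×6.72) = 0.207 K/W
R_mineral wool = ln(192.5/142.5)/(2π×0.0422×6.72) = 0.1688 K/W
R_outer film = 1/(h_o·2πr_oL) = 1/(26.9×2π×0.1925×6.72) = 0.004574 K/W
R_total = 0.3807 K/W
Q = ΔT/R_total = 206/0.3807
Q = 541 W
T_interface = T_inner − Q·ΣR(inner→interface) = 240 − 541×0.2073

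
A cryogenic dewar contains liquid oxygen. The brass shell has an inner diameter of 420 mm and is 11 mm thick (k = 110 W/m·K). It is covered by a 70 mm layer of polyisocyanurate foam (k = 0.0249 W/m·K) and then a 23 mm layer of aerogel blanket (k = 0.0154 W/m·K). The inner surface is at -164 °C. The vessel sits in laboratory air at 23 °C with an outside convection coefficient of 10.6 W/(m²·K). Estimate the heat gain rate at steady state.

Q ≈ 38.5 W

Each spherical layer contributes R = (1/r_i − 1/r_o)/(4πk):
R_brass shell = (1/0.21 − 1/0.221)/(4π×110) = 1.715×10^-4 K/W
R_polyisocyanurate foam = (1/0.221 − 1/0.291)/(4π×0.0249) = 3.479 K/W
R_aerogel blanket = (1/0.291 − 1/0.314)/(4π×0.0154) = 1.301 K/W
R_outer film = 1/(h·4πr_o²) = 1/(10.6×4π×0.314²) = 0.07614 K/W
R_total = 4.856 K/W
Q = ΔT/R_total = 187/4.856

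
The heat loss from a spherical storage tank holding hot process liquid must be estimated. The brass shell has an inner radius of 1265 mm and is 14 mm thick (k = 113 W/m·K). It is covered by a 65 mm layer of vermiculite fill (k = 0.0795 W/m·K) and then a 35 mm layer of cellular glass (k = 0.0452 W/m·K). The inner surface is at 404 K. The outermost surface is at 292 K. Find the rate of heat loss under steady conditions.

Spherical conduction: R = (1/r_in − 1/r_out)/(4πk) per layer; series-sum.
R_brass shell = (1/1.265 − 1/1.279)/(4π×113) = 6.094×10^-6 K/W
R_vermiculite fill = (1/1.279 − 1/1.344)/(4π×0.0795) = 0.03785 K/W
R_cellular glass = (1/1.344 − 1/1.379)/(4π×0.0452) = 0.03325 K/W
R_total = 0.0711 K/W
Q = ΔT/R_total = 112/0.0711

Q ≈ 1580 W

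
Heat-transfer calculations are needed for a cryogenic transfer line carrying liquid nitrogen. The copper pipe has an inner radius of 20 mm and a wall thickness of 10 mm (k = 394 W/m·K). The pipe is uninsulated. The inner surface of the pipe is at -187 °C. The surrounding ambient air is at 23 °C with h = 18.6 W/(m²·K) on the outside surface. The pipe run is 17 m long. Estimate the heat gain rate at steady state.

For a radial system each layer contributes R = ln(r_out/r_in)/(2πkL); films add R = 1/(hA).
R_copper pipe wall = ln(30/20)/(2π×394×17) = 9.634×10^-6 K/W
R_outer film = 1/(h_o·2πr_oL) = 1/(18.6×2π×0.03×17) = 0.01678 K/W
R_total = 0.01679 K/W
Q = ΔT/R_total = 210/0.01679

Q ≈ 12500 W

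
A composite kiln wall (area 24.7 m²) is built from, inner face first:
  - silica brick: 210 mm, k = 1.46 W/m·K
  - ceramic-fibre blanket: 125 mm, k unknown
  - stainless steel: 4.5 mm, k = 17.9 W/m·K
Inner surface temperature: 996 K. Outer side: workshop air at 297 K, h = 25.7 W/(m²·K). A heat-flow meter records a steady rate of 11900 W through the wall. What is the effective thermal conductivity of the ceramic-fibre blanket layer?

k ≈ 0.0986 W/(m·K)

Treating each layer as a thermal resistance in series:
R_silica brick = L/(kA) = 0.21/(1.46×24.7) = 0.005823 K/W
R_stainless steel = L/(kA) = 0.0045/(17.9×24.7) = 1.018×10^-5 K/W
R_outer film = 1/(h_o·A) = 1/(25.7×24.7) = 0.001575 K/W
Sum of known resistances R_other = 0.007409 K/W
Total R = ΔT/Q = 699/11900 = 0.05874 K/W
R_ceramic-fibre blanket = R_total − R_other = 0.05133 K/W
k = L/(R·A) = 0.125/(0.05133×24.7)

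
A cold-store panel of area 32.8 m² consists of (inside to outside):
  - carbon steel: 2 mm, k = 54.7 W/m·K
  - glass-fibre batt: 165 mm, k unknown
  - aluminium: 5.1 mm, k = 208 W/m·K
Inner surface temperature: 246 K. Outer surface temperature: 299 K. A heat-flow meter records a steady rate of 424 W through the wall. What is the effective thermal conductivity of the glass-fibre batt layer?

k ≈ 0.0402 W/(m·K)

Using the resistance-network approach (series):
R_carbon steel = L/(kA) = 0.002/(54.7×32.8) = 1.115×10^-6 K/W
R_aluminium = L/(kA) = 0.0051/(208×32.8) = 7.475×10^-7 K/W
Sum of known resistances R_other = 1.862×10^-6 K/W
Total R = ΔT/Q = 53/424 = 0.125 K/W
R_glass-fibre batt = R_total − R_other = 0.125 K/W
k = L/(R·A) = 0.165/(0.125×32.8)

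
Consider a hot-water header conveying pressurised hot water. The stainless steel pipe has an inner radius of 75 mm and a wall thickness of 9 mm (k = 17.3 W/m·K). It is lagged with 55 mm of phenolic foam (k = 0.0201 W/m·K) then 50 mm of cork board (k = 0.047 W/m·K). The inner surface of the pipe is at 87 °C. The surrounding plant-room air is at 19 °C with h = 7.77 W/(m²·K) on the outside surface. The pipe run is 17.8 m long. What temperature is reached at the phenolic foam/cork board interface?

For a radial system each layer contributes R = ln(r_out/r_in)/(2πkL); films add R = 1/(hA).
R_stainless steel pipe wall = ln(84/75)/(2π×17.3×17.8) = 5.857×10^-5 K/W
R_phenolic foam = ln(139/84)/(2π×0.0201×17.8) = 0.224 K/W
R_cork board = ln(189/139)/(2π×0.047×17.8) = 0.05846 K/W
R_outer film = 1/(h_o·2πr_oL) = 1/(7.77×2π×0.189×17.8) = 0.006089 K/W
R_total = 0.2886 K/W
Q = ΔT/R_total = 68/0.2886
Q = 236 W
T_interface = T_inner − Q·ΣR(inner→interface) = 87 − 236×0.2241

T ≈ 34.2 °C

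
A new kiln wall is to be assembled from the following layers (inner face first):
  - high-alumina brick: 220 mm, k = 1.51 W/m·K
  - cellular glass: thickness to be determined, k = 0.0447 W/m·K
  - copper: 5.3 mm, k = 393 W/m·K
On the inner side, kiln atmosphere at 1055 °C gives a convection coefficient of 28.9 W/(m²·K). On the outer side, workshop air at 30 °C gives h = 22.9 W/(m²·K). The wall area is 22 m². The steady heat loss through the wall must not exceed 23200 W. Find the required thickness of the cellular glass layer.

Using the resistance-network approach (series):
R_inner film = 1/(h_i·A) = 1/(28.9×22) = 0.001573 K/W
R_high-alumina brick = L/(kA) = 0.22/(1.51×22) = 0.006623 K/W
R_copper = L/(kA) = 0.0053/(393×22) = 6.13×10^-7 K/W
R_outer film = 1/(h_o·A) = 1/(22.9×22) = 0.001985 K/W
Sum of the known resistances R_other = 0.01018 K/W
Required total resistance R_tot = ΔT/Q_allow = 1025/23200 = 0.04418 K/W
R_cellular glass = R_tot − R_other = 0.034 K/W
L = R·k·A = 0.034×0.0447×22

L ≈ 33.4 mm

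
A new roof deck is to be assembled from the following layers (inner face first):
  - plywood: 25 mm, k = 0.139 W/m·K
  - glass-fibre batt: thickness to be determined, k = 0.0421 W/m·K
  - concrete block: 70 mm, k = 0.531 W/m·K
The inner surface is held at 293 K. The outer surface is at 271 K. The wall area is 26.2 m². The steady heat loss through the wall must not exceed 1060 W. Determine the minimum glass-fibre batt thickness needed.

Treating each layer as a thermal resistance in series:
R_plywood = L/(kA) = 0.025/(0.139×26.2) = 0.006865 K/W
R_concrete block = L/(kA) = 0.07/(0.531×26.2) = 0.005032 K/W
Sum of the known resistances R_other = 0.0119 K/W
Required total resistance R_tot = ΔT/Q_allow = 22/1060 = 0.02075 K/W
R_glass-fibre batt = R_tot − R_other = 0.008858 K/W
L = R·k·A = 0.008858×0.0421×26.2

L ≈ 9.77 mm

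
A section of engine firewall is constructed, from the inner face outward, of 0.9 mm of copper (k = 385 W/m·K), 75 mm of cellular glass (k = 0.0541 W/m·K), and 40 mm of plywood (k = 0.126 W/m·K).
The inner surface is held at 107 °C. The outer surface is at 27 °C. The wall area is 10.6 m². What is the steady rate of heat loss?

Thermal resistances in series:
R_copper = L/(kA) = 0.0009/(385×10.6) = 2.205×10^-7 K/W
R_cellular glass = L/(kA) = 0.075/(0.0541×10.6) = 0.1308 K/W
R_plywood = L/(kA) = 0.04/(0.126×10.6) = 0.02995 K/W
R_total = 0.1607 K/W
Q = ΔT / R_total = 80 / 0.1607

Q ≈ 498 W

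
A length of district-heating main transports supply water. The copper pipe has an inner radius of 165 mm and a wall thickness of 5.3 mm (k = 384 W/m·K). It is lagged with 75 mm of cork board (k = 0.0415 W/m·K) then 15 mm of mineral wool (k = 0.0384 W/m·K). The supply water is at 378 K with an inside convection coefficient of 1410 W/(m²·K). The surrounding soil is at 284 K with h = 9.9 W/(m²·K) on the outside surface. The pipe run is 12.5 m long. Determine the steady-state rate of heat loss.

Q ≈ 688 W

For a radial system each layer contributes R = ln(r_out/r_in)/(2πkL); films add R = 1/(hA).
R_inner film = 1/(h_i·2πr₁L) = 1/(1410×2π×0.165×12.5) = 5.473×10^-5 K/W
R_copper pipe wall = ln(170.3/165)/(2π×384×12.5) = 1.048×10^-6 K/W
R_cork board = ln(245.3/170.3)/(2π×0.0415×12.5) = 0.112 K/W
R_mineral wool = ln(260.3/245.3)/(2π×0.0384×12.5) = 0.01968 K/W
R_outer film = 1/(h_o·2πr_oL) = 1/(9.9×2π×0.2603×12.5) = 0.004941 K/W
R_total = 0.1366 K/W
Q = ΔT/R_total = 94/0.1366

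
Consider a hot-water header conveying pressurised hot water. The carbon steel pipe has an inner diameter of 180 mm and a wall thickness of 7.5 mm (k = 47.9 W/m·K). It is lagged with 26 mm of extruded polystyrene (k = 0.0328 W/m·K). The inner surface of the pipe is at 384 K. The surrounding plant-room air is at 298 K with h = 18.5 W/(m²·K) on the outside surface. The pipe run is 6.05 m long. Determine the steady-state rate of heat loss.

For a radial system each layer contributes R = ln(r_out/r_in)/(2πkL); films add R = 1/(hA).
R_carbon steel pipe wall = ln(97.5/90)/(2π×47.9×6.05) = 4.396×10^-5 K/W
R_extruded polystyrene = ln(123.5/97.5)/(2π×0.0328×6.05) = 0.1896 K/W
R_outer film = 1/(h_o·2πr_oL) = 1/(18.5×2π×0.1235×6.05) = 0.01151 K/W
R_total = 0.2011 K/W
Q = ΔT/R_total = 86/0.2011

Q ≈ 428 W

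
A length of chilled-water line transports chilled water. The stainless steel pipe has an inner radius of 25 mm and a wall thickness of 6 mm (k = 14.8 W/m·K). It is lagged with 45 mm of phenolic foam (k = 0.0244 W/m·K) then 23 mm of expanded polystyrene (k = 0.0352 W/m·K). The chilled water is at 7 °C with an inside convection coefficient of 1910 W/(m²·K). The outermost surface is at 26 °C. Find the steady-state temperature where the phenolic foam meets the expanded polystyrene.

T ≈ 22.8 °C

Cylindrical conduction, so R = ln(r₂/r₁)/(2πkL) per layer, in series:
R_inner film = 1/(h_i·2πr₁L) = 1/(1910×2π×0.025×1) = 0.003333 K/W
R_stainless steel pipe wall = ln(31/25)/(2π×14.8×1) = 0.002313 K/W
R_phenolic foam = ln(76/31)/(2π×0.0244×1) = 5.849 K/W
R_expanded polystyrene = ln(99/76)/(2π×0.0352×1) = 1.195 K/W
R_total = 7.05 K/W
Q = ΔT/R_total = 19/7.05
Q = 2.69 W/m
T_interface = T_inner + Q·ΣR(inner→interface) = 7 + 2.69×5.855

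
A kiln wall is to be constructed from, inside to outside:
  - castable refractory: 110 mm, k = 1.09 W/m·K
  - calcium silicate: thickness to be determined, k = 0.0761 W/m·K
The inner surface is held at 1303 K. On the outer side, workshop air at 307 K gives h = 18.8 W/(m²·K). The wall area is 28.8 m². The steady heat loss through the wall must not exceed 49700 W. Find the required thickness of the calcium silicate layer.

L ≈ 32.2 mm

Thermal resistances in series:
R_castable refractory = L/(kA) = 0.11/(1.09×28.8) = 0.003504 K/W
R_outer film = 1/(h_o·A) = 1/(18.8×28.8) = 0.001847 K/W
Sum of the known resistances R_other = 0.005351 K/W
Required total resistance R_tot = ΔT/Q_allow = 996/49700 = 0.02004 K/W
R_calcium silicate = R_tot − R_other = 0.01469 K/W
L = R·k·A = 0.01469×0.0761×28.8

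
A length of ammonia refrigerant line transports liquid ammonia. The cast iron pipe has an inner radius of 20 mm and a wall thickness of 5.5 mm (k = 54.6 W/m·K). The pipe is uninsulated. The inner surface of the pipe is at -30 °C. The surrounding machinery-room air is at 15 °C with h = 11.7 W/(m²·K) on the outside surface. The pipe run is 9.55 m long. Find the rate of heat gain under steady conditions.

For a radial system each layer contributes R = ln(r_out/r_in)/(2πkL); films add R = 1/(hA).
R_cast iron pipe wall = ln(25.5/20)/(2π×54.6×9.55) = 7.415×10^-5 K/W
R_outer film = 1/(h_o·2πr_oL) = 1/(11.7×2π×0.0255×9.55) = 0.05586 K/W
R_total = 0.05593 K/W
Q = ΔT/R_total = 45/0.05593

Q ≈ 805 W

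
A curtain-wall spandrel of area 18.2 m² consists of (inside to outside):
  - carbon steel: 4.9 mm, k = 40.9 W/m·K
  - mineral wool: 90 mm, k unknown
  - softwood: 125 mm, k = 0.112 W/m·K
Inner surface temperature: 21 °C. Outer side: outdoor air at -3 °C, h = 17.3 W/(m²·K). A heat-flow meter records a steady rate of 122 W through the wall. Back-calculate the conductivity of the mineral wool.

Thermal resistances in series:
R_carbon steel = L/(kA) = 0.0049/(40.9×18.2) = 6.583×10^-6 K/W
R_softwood = L/(kA) = 0.125/(0.112×18.2) = 0.06132 K/W
R_outer film = 1/(h_o·A) = 1/(17.3×18.2) = 0.003176 K/W
Sum of known resistances R_other = 0.06451 K/W
Total R = ΔT/Q = 24/122 = 0.1967 K/W
R_mineral wool = R_total − R_other = 0.1322 K/W
k = L/(R·A) = 0.09/(0.1322×18.2)

k ≈ 0.0374 W/(m·K)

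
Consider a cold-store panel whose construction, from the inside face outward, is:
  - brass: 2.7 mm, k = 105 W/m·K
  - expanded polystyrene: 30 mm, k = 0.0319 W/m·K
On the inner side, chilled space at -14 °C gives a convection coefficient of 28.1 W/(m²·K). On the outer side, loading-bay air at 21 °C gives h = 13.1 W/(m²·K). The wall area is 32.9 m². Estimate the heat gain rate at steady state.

Thermal resistances in series:
R_inner film = 1/(h_i·A) = 1/(28.1×32.9) = 0.001082 K/W
R_brass = L/(kA) = 0.0027/(105×32.9) = 7.816×10^-7 K/W
R_expanded polystyrene = L/(kA) = 0.03/(0.0319×32.9) = 0.02858 K/W
R_outer film = 1/(h_o·A) = 1/(13.1×32.9) = 0.00232 K/W
R_total = 0.03199 K/W
Q = ΔT / R_total = 35 / 0.03199

Q ≈ 1090 W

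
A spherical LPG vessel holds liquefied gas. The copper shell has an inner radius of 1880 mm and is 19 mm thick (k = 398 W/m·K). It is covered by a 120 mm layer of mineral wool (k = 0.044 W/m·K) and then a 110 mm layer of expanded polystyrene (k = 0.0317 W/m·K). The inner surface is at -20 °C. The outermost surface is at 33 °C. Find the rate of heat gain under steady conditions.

Q ≈ 439 W

Each spherical layer contributes R = (1/r_i − 1/r_o)/(4πk):
R_copper shell = (1/1.88 − 1/1.899)/(4π×398) = 1.064×10^-6 K/W
R_mineral wool = (1/1.899 − 1/2.019)/(4π×0.044) = 0.05661 K/W
R_expanded polystyrene = (1/2.019 − 1/2.129)/(4π×0.0317) = 0.06424 K/W
R_total = 0.1208 K/W
Q = ΔT/R_total = 53/0.1208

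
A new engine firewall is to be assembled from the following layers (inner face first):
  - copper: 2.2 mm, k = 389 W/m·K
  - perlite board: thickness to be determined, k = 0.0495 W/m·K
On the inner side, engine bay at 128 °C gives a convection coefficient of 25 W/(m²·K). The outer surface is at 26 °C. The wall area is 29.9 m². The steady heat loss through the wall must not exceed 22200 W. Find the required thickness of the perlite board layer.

L ≈ 4.82 mm

Using the resistance-network approach (series):
R_inner film = 1/(h_i·A) = 1/(25×29.9) = 0.001338 K/W
R_copper = L/(kA) = 0.0022/(389×29.9) = 1.891×10^-7 K/W
Sum of the known resistances R_other = 0.001338 K/W
Required total resistance R_tot = ΔT/Q_allow = 102/22200 = 0.004595 K/W
R_perlite board = R_tot − R_other = 0.003257 K/W
L = R·k·A = 0.003257×0.0495×29.9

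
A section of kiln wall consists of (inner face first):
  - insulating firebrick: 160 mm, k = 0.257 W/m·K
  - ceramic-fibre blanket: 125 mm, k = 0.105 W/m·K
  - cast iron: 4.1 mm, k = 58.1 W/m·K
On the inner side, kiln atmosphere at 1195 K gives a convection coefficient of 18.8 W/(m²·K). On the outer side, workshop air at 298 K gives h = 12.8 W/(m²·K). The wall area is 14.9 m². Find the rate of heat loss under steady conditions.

Q ≈ 6870 W

Model the wall as resistances in series:
R_inner film = 1/(h_i·A) = 1/(18.8×14.9) = 0.00357 K/W
R_insulating firebrick = L/(kA) = 0.16/(0.257×14.9) = 0.04178 K/W
R_ceramic-fibre blanket = L/(kA) = 0.125/(0.105×14.9) = 0.0799 K/W
R_cast iron = L/(kA) = 0.0041/(58.1×14.9) = 4.736×10^-6 K/W
R_outer film = 1/(h_o·A) = 1/(12.8×14.9) = 0.005243 K/W
R_total = 0.1305 K/W
Q = ΔT / R_total = 897 / 0.1305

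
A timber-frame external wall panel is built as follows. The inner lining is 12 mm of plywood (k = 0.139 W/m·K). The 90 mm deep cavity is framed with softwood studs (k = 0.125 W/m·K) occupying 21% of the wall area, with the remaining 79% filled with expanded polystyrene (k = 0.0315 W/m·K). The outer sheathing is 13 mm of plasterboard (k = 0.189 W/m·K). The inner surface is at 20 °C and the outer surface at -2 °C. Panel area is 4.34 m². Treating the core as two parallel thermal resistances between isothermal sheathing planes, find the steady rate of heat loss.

Sheathing layers in series; stud and cavity paths in parallel between them.
R_inner = 0.012/(0.139×4.34) = 0.01989 K/W
R_stud  = 0.09/(0.125×0.21×4.34) = 0.79 K/W
R_cav   = 0.09/(0.0315×0.79×4.34) = 0.8333 K/W
1/R_core = 1/R_stud + 1/R_cav → R_core = 0.4055 K/W
R_outer = 0.013/(0.189×4.34) = 0.01585 K/W
R_total = 0.4413 K/W
Q = ΔT/R_total = 22/0.4413

Q ≈ 49.9 W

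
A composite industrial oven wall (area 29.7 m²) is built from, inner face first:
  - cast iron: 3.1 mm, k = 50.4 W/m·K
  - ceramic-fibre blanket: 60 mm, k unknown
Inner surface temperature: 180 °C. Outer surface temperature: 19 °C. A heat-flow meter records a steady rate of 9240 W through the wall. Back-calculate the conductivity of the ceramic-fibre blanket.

k ≈ 0.116 W/(m·K)

Model the wall as resistances in series:
R_cast iron = L/(kA) = 0.0031/(50.4×29.7) = 2.071×10^-6 K/W
Sum of known resistances R_other = 2.071×10^-6 K/W
Total R = ΔT/Q = 161/9240 = 0.01742 K/W
R_ceramic-fibre blanket = R_total − R_other = 0.01742 K/W
k = L/(R·A) = 0.06/(0.01742×29.7)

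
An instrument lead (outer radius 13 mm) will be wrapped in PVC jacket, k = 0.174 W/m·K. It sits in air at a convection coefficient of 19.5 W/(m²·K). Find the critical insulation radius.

r_cr ≈ 8.92 mm

For a cylinder r_cr = k/h = 0.174/19.5
r_cr = 8.92 mm; since the bare radius (13 mm) is above r_cr, any added insulation will reduce heat loss.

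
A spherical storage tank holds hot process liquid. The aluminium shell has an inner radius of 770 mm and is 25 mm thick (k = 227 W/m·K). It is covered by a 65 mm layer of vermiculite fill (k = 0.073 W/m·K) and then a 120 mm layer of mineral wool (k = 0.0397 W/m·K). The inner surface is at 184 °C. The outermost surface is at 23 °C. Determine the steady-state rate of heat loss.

Q ≈ 414 W

Radial (spherical) resistances in series:
R_aluminium shell = (1/0.77 − 1/0.795)/(4π×227) = 1.432×10^-5 K/W
R_vermiculite fill = (1/0.795 − 1/0.86)/(4π×0.073) = 0.1036 K/W
R_mineral wool = (1/0.86 − 1/0.98)/(4π×0.0397) = 0.2854 K/W
R_total = 0.3891 K/W
Q = ΔT/R_total = 161/0.3891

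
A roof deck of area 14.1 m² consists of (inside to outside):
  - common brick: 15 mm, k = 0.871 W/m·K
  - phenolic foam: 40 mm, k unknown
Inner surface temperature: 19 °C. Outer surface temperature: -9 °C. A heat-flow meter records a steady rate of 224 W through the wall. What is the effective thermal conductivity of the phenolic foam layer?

k ≈ 0.0229 W/(m·K)

Series thermal resistances:
R_common brick = L/(kA) = 0.015/(0.871×14.1) = 0.001221 K/W
Sum of known resistances R_other = 0.001221 K/W
Total R = ΔT/Q = 28/224 = 0.125 K/W
R_phenolic foam = R_total − R_other = 0.1238 K/W
k = L/(R·A) = 0.04/(0.1238×14.1)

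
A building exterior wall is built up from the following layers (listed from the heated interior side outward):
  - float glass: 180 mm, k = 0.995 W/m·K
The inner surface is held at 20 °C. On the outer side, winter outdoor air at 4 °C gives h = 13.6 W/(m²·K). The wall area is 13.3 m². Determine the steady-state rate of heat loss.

Using the resistance-network approach (series):
R_float glass = L/(kA) = 0.18/(0.995×13.3) = 0.0136 K/W
R_outer film = 1/(h_o·A) = 1/(13.6×13.3) = 0.005529 K/W
R_total = 0.01913 K/W
Q = ΔT / R_total = 16 / 0.01913

Q ≈ 836 W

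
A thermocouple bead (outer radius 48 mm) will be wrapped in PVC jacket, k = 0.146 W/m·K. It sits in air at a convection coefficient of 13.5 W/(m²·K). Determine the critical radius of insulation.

For a sphere r_cr = 2k/h = 2×0.146/13.5
r_cr = 21.6 mm; since the bare radius (48 mm) is above r_cr, any added insulation will reduce heat loss.

r_cr ≈ 21.6 mm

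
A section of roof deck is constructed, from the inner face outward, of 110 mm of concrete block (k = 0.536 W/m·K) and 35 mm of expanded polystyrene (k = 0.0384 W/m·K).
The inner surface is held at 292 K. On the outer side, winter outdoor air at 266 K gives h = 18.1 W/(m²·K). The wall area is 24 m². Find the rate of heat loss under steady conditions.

Treating each layer as a thermal resistance in series:
R_concrete block = L/(kA) = 0.11/(0.536×24) = 0.008551 K/W
R_expanded polystyrene = L/(kA) = 0.035/(0.0384×24) = 0.03798 K/W
R_outer film = 1/(h_o·A) = 1/(18.1×24) = 0.002302 K/W
R_total = 0.04883 K/W
Q = ΔT / R_total = 26 / 0.04883

Q ≈ 532 W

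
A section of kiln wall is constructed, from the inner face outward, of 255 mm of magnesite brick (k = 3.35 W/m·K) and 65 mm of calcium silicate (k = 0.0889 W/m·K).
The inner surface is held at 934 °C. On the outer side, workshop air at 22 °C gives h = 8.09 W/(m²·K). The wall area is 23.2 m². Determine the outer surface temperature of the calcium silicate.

Using the resistance-network approach (series):
R_magnesite brick = L/(kA) = 0.255/(3.35×23.2) = 0.003281 K/W
R_calcium silicate = L/(kA) = 0.065/(0.0889×23.2) = 0.03152 K/W
R_outer film = 1/(h_o·A) = 1/(8.09×23.2) = 0.005328 K/W
R_total = 0.04012 K/W;  Q = ΔT/R_total = 912/0.04012 = 22730 W
T_interface = T_inner − Q·ΣR(inner→interface) = 934 − 22700×0.0348

T ≈ 143 °C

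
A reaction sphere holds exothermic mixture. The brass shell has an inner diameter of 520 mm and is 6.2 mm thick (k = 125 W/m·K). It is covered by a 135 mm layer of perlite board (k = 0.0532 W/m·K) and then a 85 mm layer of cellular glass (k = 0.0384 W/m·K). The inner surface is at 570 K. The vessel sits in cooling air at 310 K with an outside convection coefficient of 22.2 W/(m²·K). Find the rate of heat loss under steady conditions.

Q ≈ 92.6 W

Each spherical layer contributes R = (1/r_i − 1/r_o)/(4πk):
R_brass shell = (1/0.26 − 1/0.2662)/(4π×125) = 5.703×10^-5 K/W
R_perlite board = (1/0.2662 − 1/0.4012)/(4π×0.0532) = 1.891 K/W
R_cellular glass = (1/0.4012 − 1/0.4862)/(4π×0.0384) = 0.903 K/W
R_outer film = 1/(h·4πr_o²) = 1/(22.2×4π×0.4862²) = 0.01516 K/W
R_total = 2.809 K/W
Q = ΔT/R_total = 260/2.809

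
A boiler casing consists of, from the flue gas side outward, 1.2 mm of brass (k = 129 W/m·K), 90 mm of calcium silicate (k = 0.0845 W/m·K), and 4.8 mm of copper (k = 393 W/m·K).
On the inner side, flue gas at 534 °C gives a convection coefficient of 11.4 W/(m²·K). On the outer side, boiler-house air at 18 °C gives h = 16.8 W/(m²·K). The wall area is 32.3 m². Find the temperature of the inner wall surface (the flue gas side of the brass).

Thermal resistances in series:
R_inner film = 1/(h_i·A) = 1/(11.4×32.3) = 0.002716 K/W
R_brass = L/(kA) = 0.0012/(129×32.3) = 2.88×10^-7 K/W
R_calcium silicate = L/(kA) = 0.09/(0.0845×32.3) = 0.03297 K/W
R_copper = L/(kA) = 0.0048/(393×32.3) = 3.781×10^-7 K/W
R_outer film = 1/(h_o·A) = 1/(16.8×32.3) = 0.001843 K/W
R_total = 0.03753 K/W;  Q = ΔT/R_total = 516/0.03753 = 13750 W
T_interface = T_inner − Q·ΣR(inner→interface) = 534 − 13700×0.002716

T ≈ 497 °C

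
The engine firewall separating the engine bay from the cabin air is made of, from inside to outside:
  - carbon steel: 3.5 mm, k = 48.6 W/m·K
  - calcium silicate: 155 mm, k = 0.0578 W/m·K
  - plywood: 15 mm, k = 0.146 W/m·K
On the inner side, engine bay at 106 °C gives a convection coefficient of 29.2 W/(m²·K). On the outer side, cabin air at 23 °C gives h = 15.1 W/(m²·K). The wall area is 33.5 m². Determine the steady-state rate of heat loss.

Series thermal resistances:
R_inner film = 1/(h_i·A) = 1/(29.2×33.5) = 0.001022 K/W
R_carbon steel = L/(kA) = 0.0035/(48.6×33.5) = 2.15×10^-6 K/W
R_calcium silicate = L/(kA) = 0.155/(0.0578×33.5) = 0.08005 K/W
R_plywood = L/(kA) = 0.015/(0.146×33.5) = 0.003067 K/W
R_outer film = 1/(h_o·A) = 1/(15.1×33.5) = 0.001977 K/W
R_total = 0.08612 K/W
Q = ΔT / R_total = 83 / 0.08612

Q ≈ 964 W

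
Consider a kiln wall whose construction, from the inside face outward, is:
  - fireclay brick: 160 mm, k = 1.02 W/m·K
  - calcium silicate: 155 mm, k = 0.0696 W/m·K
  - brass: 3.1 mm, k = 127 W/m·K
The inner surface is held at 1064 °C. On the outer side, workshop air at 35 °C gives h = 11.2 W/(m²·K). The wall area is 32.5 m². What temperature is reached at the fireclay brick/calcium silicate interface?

Using the resistance-network approach (series):
R_fireclay brick = L/(kA) = 0.16/(1.02×32.5) = 0.004827 K/W
R_calcium silicate = L/(kA) = 0.155/(0.0696×32.5) = 0.06852 K/W
R_brass = L/(kA) = 0.0031/(127×32.5) = 7.511×10^-7 K/W
R_outer film = 1/(h_o·A) = 1/(11.2×32.5) = 0.002747 K/W
R_total = 0.0761 K/W;  Q = ΔT/R_total = 1029/0.0761 = 13520 W
T_interface = T_inner − Q·ΣR(inner→interface) = 1064 − 13500×0.004827

T ≈ 999 °C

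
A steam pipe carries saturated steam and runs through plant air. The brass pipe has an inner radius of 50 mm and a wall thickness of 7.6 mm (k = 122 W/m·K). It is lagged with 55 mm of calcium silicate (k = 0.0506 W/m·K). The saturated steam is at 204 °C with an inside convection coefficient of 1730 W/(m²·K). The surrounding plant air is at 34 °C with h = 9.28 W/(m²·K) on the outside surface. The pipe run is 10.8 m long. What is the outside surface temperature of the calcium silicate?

T ≈ 45.4 °C

Treating each annulus and film as a series resistance:
R_inner film = 1/(h_i·2πr₁L) = 1/(1730×2π×0.05×10.8) = 1.704×10^-4 K/W
R_brass pipe wall = ln(57.6/50)/(2π×122×10.8) = 1.709×10^-5 K/W
R_calcium silicate = ln(112.6/57.6)/(2π×0.0506×10.8) = 0.1952 K/W
R_outer film = 1/(h_o·2πr_oL) = 1/(9.28×2π×0.1126×10.8) = 0.0141 K/W
R_total = 0.2095 K/W
Q = ΔT/R_total = 170/0.2095
Q = 811 W
T_interface = T_inner − Q·ΣR(inner→interface) = 204 − 811×0.1954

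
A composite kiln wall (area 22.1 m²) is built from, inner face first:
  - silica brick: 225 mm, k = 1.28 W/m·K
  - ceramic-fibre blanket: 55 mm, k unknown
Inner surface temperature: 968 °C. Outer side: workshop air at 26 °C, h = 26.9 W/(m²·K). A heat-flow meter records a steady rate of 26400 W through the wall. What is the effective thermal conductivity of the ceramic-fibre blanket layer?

Using the resistance-network approach (series):
R_silica brick = L/(kA) = 0.225/(1.28×22.1) = 0.007954 K/W
R_outer film = 1/(h_o·A) = 1/(26.9×22.1) = 0.001682 K/W
Sum of known resistances R_other = 0.009636 K/W
Total R = ΔT/Q = 942/26400 = 0.03568 K/W
R_ceramic-fibre blanket = R_total − R_other = 0.02605 K/W
k = L/(R·A) = 0.055/(0.02605×22.1)

k ≈ 0.0956 W/(m·K)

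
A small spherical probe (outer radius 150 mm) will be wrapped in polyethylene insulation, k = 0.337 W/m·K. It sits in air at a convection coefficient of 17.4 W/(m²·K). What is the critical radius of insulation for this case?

r_cr ≈ 38.7 mm

For a sphere r_cr = 2k/h = 2×0.337/17.4
r_cr = 38.7 mm; since the bare radius (150 mm) is above r_cr, any added insulation will reduce heat loss.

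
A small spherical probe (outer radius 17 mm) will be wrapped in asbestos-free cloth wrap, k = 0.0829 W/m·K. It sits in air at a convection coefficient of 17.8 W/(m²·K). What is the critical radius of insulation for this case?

r_cr ≈ 9.31 mm

For a sphere r_cr = 2k/h = 2×0.0829/17.8
r_cr = 9.31 mm; since the bare radius (17 mm) is above r_cr, any added insulation will reduce heat loss.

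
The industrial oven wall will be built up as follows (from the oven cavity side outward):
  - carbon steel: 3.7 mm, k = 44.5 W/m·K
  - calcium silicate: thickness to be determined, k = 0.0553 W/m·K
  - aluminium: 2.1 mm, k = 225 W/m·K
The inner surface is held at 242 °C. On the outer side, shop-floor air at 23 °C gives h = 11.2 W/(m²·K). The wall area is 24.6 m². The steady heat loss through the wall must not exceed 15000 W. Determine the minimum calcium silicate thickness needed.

L ≈ 14.9 mm

Series thermal resistances:
R_carbon steel = L/(kA) = 0.0037/(44.5×24.6) = 3.38×10^-6 K/W
R_aluminium = L/(kA) = 0.0021/(225×24.6) = 3.794×10^-7 K/W
R_outer film = 1/(h_o·A) = 1/(11.2×24.6) = 0.00363 K/W
Sum of the known resistances R_other = 0.003633 K/W
Required total resistance R_tot = ΔT/Q_allow = 219/15000 = 0.0146 K/W
R_calcium silicate = R_tot − R_other = 0.01097 K/W
L = R·k·A = 0.01097×0.0553×24.6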